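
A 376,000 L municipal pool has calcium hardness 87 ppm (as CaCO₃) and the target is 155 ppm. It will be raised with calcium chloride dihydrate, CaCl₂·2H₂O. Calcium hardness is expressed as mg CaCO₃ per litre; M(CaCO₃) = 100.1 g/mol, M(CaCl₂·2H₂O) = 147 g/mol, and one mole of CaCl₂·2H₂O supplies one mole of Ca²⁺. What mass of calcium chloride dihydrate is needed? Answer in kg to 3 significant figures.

37.5 kg

Hardness to add: (155 − 87) = 68 mg/L as CaCO₃ × 376,000 L = 25,570 g as CaCO₃.
Moles of Ca²⁺ (1 mol Ca²⁺ ≡ 1 mol CaCO₃): 25,570 / 100.1 g/mol = 255.4 mol.
Mass of CaCl₂·2H₂O: 255.4 × 147 = 37,550 g.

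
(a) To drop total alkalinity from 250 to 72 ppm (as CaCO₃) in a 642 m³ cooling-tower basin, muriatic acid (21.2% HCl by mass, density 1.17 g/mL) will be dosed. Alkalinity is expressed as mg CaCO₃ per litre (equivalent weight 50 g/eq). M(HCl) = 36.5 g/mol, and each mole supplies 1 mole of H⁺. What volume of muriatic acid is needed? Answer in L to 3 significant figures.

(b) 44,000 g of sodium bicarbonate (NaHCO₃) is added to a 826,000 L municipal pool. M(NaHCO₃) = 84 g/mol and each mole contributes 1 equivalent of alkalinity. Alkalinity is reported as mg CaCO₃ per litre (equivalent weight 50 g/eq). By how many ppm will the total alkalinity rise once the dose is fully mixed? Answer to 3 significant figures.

(a) Volume: 642 m³ = 642,000 L.
(a) Alkalinity to neutralize: (250 − 72) = 178 mg/L as CaCO₃ × 642,000 L = 114,300 g as CaCO₃.
(a) Equivalents of H⁺ required: 114,300 ÷ 50 g/eq = 2286 eq = 2286 mol HCl.
(a) Mass of HCl: 2286 × 36.5 = 83,420 g.
(a) Mass of 21.2% solution: 83,420 / 0.212 = 393,500 g.
(a) Volume: 393,500 g ÷ 1.17 g/mL = 336,300 mL.

(b) Moles of NaHCO₃: 44,000 g ÷ 84 g/mol = 523.8 mol → 523.8 eq of alkalinity.
(b) As CaCO₃: 523.8 eq × 50 g/eq = 26,190 g.
(b) Rise: 26,190 g / 826,000 L × 1000 = 31.71 mg/L.

(a) 336 L; (b) 31.7 ppm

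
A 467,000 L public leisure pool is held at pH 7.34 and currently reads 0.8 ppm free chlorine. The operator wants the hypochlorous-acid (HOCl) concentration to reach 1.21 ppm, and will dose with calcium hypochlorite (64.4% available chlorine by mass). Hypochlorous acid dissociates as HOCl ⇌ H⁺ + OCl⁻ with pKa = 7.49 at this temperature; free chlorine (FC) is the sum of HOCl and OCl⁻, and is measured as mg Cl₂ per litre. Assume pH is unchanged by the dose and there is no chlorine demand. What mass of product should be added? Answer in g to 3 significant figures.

918 g

[OCl⁻]/[HOCl] = 10^(pH − pKa) = 10^(7.34 − 7.49) = 0.7079; fraction as HOCl = 1/(1 + 0.7079) = 0.5855.
Free chlorine required for 1.21 ppm HOCl: 1.21 / 0.5855 = 2.067 ppm.
FC to add: 2.067 − 0.8 = 1.267 mg/L as Cl₂.
Cl₂ equivalent: 1.267 mg/L × 467,000 L = 591.5 g.
Product at 64.4% available Cl: 591.5 / 0.644 = 918.5 g.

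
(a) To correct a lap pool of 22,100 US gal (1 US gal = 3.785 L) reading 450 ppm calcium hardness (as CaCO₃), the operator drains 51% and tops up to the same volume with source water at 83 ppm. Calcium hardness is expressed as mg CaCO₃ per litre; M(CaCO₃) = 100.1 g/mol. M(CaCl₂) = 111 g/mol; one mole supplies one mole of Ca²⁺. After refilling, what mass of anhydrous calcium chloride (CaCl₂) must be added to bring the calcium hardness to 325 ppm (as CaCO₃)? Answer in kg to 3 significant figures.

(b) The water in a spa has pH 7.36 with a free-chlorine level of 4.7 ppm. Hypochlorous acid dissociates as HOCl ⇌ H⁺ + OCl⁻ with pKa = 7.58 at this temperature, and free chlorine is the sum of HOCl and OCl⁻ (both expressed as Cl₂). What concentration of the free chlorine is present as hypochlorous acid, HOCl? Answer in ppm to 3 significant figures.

(a) Volume: 22,100 US gal × 3.785 L/gal = 83,648 L.
(a) After draining 51% and refilling: 450 × 0.49 + 83 × 0.51 = 262.83 ppm.
(a) Deficit to target: 325 − 262.83 = 62.17 mg/L.
(a) As CaCO₃: 62.17 mg/L × 83,648 L = 5200 g; ÷ 100.1 = 51.95 mol Ca²⁺.
(a) Mass: 51.95 × 111 = 5767 g.

(b) [OCl⁻]/[HOCl] = 10^(pH − pKa) = 10^(7.36 − 7.58) = 10^-0.22 = 0.6026.
(b) Fraction as HOCl = 1 / (1 + 0.6026) = 0.624.
(b) HOCl = 0.624 × 4.7 ppm = 2.933 ppm.

(a) 5.77 kg; (b) 2.93 ppm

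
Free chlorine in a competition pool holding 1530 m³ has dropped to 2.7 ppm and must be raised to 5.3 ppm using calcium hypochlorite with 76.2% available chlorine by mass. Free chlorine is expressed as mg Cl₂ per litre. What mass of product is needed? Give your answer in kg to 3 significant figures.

Volume: 1530 m³ = 1,530,000 L.
Chlorine deficit: 5.3 − 2.7 = 2.6 ppm = 2.6 mg/L as Cl₂.
Cl₂ equivalent needed: 2.6 mg/L × 1,530,000 L = 3,978,000 mg = 3978 g.
Product at 76.2% available chlorine: 3978 / 0.762 = 5220 g.

5.22 kg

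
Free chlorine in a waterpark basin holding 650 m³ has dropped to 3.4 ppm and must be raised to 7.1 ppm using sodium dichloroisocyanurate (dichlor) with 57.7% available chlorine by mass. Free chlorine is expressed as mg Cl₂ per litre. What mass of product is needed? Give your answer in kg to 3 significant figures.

4.17 kg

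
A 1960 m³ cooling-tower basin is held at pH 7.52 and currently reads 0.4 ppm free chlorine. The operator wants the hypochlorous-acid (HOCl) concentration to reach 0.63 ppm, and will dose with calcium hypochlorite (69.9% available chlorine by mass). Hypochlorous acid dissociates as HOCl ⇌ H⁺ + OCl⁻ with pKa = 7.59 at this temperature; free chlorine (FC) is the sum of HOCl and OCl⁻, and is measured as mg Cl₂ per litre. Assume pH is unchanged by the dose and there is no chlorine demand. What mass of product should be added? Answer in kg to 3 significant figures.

Volume: 1960 m³ = 1,960,000 L.
[OCl⁻]/[HOCl] = 10^(pH − pKa) = 10^(7.52 − 7.59) = 0.8511; fraction as HOCl = 1/(1 + 0.8511) = 0.5402.
Free chlorine required for 0.63 ppm HOCl: 0.63 / 0.5402 = 1.166 ppm.
FC to add: 1.166 − 0.4 = 0.7662 mg/L as Cl₂.
Cl₂ equivalent: 0.7662 mg/L × 1,960,000 L = 1502 g.
Product at 69.9% available Cl: 1502 / 0.699 = 2148 g.

2.15 kg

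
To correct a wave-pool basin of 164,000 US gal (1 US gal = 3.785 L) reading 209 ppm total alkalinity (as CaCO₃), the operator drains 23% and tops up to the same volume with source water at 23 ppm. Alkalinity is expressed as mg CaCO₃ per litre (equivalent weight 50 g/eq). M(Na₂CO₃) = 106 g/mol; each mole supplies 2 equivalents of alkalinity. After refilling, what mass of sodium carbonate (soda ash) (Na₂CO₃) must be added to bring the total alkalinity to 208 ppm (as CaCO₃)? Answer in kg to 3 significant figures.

27.5 kg

Volume: 164,000 US gal × 3.785 L/gal = 620,740 L.
After draining 23% and refilling: 209 × 0.77 + 23 × 0.23 = 166.22 ppm.
Deficit to target: 208 − 166.22 = 41.78 mg/L.
As CaCO₃: 41.78 mg/L × 620,740 L = 25,930 g; ÷ 50 g/eq ÷ 2 = 259.3 mol Na₂CO₃.
Mass: 259.3 × 106 = 27,490 g.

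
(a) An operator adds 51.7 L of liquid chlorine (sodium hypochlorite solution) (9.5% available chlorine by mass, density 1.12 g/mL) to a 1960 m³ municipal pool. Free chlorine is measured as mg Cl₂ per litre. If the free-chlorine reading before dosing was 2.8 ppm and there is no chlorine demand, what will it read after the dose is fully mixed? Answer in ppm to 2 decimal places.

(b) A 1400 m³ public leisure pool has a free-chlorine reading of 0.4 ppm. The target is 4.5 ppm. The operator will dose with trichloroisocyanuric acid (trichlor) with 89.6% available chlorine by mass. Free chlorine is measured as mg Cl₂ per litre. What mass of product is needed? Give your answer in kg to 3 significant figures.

(a) Volume: 1960 m³ = 1,960,000 L.
(a) Mass of solution: 51.7 L × 1000 mL/L × 1.12 g/mL = 57,900 g.
(a) Available chlorine delivered: 57,900 g × 0.095 = 5501 g as Cl₂.
(a) Concentration rise: 5501 g / 1,960,000 L = 2.807 mg/L = 2.81 ppm.
(a) Final FC: 2.8 + 2.81 = 5.61 ppm.

(b) Volume: 1400 m³ = 1,400,000 L.
(b) Chlorine deficit: 4.5 − 0.4 = 4.1 ppm = 4.1 mg/L as Cl₂.
(b) Cl₂ equivalent needed: 4.1 mg/L × 1,400,000 L = 5,740,000 mg = 5740 g.
(b) Product at 89.6% available chlorine: 5740 / 0.896 = 6406 g.

(a) 5.61 ppm; (b) 6.41 kg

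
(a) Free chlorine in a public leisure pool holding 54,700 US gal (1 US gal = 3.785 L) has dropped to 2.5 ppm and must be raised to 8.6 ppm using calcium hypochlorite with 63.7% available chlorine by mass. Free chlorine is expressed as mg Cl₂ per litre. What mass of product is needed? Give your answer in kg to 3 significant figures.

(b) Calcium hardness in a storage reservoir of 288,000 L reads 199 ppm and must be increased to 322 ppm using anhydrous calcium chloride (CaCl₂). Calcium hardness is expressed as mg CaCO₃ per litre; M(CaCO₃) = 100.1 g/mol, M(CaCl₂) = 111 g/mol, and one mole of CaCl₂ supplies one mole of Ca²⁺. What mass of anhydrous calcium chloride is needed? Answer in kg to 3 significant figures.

(a) 1.98 kg; (b) 39.3 kg

(a) Volume: 54,700 US gal × 3.785 L/gal = 207,040 L.
(a) Chlorine deficit: 8.6 − 2.5 = 6.1 ppm = 6.1 mg/L as Cl₂.
(a) Cl₂ equivalent needed: 6.1 mg/L × 207,040 L = 1,263,000 mg = 1263 g.
(a) Product at 63.7% available chlorine: 1263 / 0.637 = 1983 g.

(b) Hardness to add: (322 − 199) = 123 mg/L as CaCO₃ × 288,000 L = 35,420 g as CaCO₃.
(b) Moles of Ca²⁺ (1 mol Ca²⁺ ≡ 1 mol CaCO₃): 35,420 / 100.1 g/mol = 353.9 mol.
(b) Mass of CaCl₂: 353.9 × 111 = 39,280 g.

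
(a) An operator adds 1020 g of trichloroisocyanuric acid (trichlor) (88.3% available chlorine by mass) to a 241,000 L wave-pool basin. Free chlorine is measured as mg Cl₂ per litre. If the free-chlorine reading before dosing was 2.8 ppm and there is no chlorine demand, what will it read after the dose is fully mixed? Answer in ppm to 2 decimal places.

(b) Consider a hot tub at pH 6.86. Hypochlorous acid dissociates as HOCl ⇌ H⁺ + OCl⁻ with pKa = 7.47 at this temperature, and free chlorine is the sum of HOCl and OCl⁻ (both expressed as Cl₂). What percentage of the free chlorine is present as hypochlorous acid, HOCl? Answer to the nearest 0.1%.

(a) 6.54 ppm; (b) 80.3%

(a) Available chlorine delivered: 1020 g × 0.883 = 900.7 g as Cl₂.
(a) Concentration rise: 900.7 g / 241,000 L = 3.737 mg/L = 3.74 ppm.
(a) Final FC: 2.8 + 3.74 = 6.54 ppm.

(b) [OCl⁻]/[HOCl] = 10^(pH − pKa) = 10^(6.86 − 7.47) = 10^-0.61 = 0.2455.
(b) Fraction as HOCl = 1 / (1 + 0.2455) = 0.8029.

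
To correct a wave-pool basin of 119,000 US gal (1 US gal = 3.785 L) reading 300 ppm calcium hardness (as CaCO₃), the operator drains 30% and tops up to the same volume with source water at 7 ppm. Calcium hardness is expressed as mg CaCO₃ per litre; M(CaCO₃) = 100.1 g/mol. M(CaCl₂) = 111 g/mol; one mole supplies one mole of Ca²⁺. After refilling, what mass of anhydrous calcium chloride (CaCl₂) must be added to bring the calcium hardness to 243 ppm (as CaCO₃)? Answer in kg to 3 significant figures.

15.4 kg

Volume: 119,000 US gal × 3.785 L/gal = 450,415 L.
After draining 30% and refilling: 300 × 0.70 + 7 × 0.30 = 212.1 ppm.
Deficit to target: 243 − 212.1 = 30.9 mg/L.
As CaCO₃: 30.9 mg/L × 450,415 L = 13,920 g; ÷ 100.1 = 139 mol Ca²⁺.
Mass: 139 × 111 = 15,430 g.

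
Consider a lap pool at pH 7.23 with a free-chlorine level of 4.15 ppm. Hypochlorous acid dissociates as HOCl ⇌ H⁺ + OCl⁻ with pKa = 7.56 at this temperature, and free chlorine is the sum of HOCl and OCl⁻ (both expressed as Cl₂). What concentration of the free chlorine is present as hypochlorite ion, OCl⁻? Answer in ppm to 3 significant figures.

[OCl⁻]/[HOCl] = 10^(pH − pKa) = 10^(7.23 − 7.56) = 10^-0.33 = 0.4677.
Fraction as HOCl = 1 / (1 + 0.4677) = 0.6813.
OCl⁻ = (1 − 0.6813) × 4.15 ppm = 1.323 ppm.

1.32 ppm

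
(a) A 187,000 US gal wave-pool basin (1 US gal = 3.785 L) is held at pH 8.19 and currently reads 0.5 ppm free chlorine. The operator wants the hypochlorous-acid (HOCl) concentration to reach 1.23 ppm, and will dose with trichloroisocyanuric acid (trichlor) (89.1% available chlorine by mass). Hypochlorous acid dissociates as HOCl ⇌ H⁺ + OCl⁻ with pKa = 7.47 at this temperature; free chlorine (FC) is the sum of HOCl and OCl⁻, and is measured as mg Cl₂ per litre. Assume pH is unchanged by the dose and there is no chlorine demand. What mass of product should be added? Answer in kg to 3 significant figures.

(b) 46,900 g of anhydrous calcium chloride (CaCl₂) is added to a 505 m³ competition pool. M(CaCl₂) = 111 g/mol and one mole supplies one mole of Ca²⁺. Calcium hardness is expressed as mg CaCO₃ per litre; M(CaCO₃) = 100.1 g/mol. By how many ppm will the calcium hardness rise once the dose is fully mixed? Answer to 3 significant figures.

(a) 5.71 kg; (b) 83.8 ppm

(a) Volume: 187,000 US gal × 3.785 L/gal = 707,795 L.
(a) [OCl⁻]/[HOCl] = 10^(pH − pKa) = 10^(8.19 − 7.47) = 5.248; fraction as HOCl = 1/(1 + 5.248) = 0.16.
(a) Free chlorine required for 1.23 ppm HOCl: 1.23 / 0.16 = 7.685 ppm.
(a) FC to add: 7.685 − 0.5 = 7.185 mg/L as Cl₂.
(a) Cl₂ equivalent: 7.185 mg/L × 707,795 L = 5086 g.
(a) Product at 89.1% available Cl: 5086 / 0.891 = 5708 g.

(b) Volume: 505 m³ = 505,000 L.
(b) Moles of Ca²⁺: 46,900 g ÷ 111 g/mol = 422.5 mol.
(b) As CaCO₃: 422.5 mol × 100.1 g/mol = 42,290 g.
(b) Rise: 42,290 g / 505,000 L × 1000 = 83.75 mg/L.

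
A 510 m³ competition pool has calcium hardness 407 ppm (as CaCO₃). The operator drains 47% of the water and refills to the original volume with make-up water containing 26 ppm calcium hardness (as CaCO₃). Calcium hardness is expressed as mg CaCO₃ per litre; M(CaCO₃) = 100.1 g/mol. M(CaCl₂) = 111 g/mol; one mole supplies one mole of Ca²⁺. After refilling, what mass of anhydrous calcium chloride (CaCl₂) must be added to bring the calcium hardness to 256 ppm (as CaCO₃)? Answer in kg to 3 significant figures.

15.9 kg

Volume: 510 m³ = 510,000 L.
After draining 47% and refilling: 407 × 0.53 + 26 × 0.47 = 227.93 ppm.
Deficit to target: 256 − 227.93 = 28.07 mg/L.
As CaCO₃: 28.07 mg/L × 510,000 L = 14,320 g; ÷ 100.1 = 143 mol Ca²⁺.
Mass: 143 × 111 = 15,870 g.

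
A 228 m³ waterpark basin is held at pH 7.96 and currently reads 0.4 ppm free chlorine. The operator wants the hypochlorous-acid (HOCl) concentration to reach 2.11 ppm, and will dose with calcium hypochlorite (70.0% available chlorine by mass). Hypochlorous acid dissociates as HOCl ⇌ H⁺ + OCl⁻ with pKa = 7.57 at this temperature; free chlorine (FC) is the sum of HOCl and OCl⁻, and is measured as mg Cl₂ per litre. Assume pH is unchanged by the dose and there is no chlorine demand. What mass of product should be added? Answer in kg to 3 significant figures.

2.24 kg

Volume: 228 m³ = 228,000 L.
[OCl⁻]/[HOCl] = 10^(pH − pKa) = 10^(7.96 − 7.57) = 2.455; fraction as HOCl = 1/(1 + 2.455) = 0.2895.
Free chlorine required for 2.11 ppm HOCl: 2.11 / 0.2895 = 7.289 ppm.
FC to add: 7.289 − 0.4 = 6.889 mg/L as Cl₂.
Cl₂ equivalent: 6.889 mg/L × 228,000 L = 1571 g.
Product at 70.0% available Cl: 1571 / 0.7 = 2244 g.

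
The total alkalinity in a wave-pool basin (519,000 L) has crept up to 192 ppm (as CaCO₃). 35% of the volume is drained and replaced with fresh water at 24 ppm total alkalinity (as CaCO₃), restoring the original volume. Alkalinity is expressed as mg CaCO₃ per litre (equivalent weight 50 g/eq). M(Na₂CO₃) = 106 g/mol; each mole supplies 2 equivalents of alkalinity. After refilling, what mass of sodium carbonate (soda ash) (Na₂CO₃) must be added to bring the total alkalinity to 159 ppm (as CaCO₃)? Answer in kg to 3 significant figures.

After draining 35% and refilling: 192 × 0.65 + 24 × 0.35 = 133.2 ppm.
Deficit to target: 159 − 133.2 = 25.8 mg/L.
As CaCO₃: 25.8 mg/L × 519,000 L = 13,390 g; ÷ 50 g/eq ÷ 2 = 133.9 mol Na₂CO₃.
Mass: 133.9 × 106 = 14,190 g.

14.2 kg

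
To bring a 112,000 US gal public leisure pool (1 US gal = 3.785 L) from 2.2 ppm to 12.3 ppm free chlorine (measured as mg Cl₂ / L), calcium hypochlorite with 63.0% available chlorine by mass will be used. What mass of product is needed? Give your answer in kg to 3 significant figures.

6.80 kg

Volume: 112,000 US gal × 3.785 L/gal = 423,920 L.
Chlorine deficit: 12.3 − 2.2 = 10.1 ppm = 10.1 mg/L as Cl₂.
Cl₂ equivalent needed: 10.1 mg/L × 423,920 L = 4,282,000 mg = 4282 g.
Product at 63.0% available chlorine: 4282 / 0.63 = 6796 g.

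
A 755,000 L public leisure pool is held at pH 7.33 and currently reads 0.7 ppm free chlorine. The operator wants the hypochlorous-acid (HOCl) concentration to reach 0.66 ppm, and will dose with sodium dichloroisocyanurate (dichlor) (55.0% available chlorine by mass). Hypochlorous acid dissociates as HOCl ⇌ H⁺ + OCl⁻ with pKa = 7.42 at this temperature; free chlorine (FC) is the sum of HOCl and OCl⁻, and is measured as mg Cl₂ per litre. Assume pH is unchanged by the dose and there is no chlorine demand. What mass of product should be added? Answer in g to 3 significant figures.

682 g

[OCl⁻]/[HOCl] = 10^(pH − pKa) = 10^(7.33 − 7.42) = 0.8128; fraction as HOCl = 1/(1 + 0.8128) = 0.5516.
Free chlorine required for 0.66 ppm HOCl: 0.66 / 0.5516 = 1.196 ppm.
FC to add: 1.196 − 0.7 = 0.4965 mg/L as Cl₂.
Cl₂ equivalent: 0.4965 mg/L × 755,000 L = 374.8 g.
Product at 55.0% available Cl: 374.8 / 0.55 = 681.5 g.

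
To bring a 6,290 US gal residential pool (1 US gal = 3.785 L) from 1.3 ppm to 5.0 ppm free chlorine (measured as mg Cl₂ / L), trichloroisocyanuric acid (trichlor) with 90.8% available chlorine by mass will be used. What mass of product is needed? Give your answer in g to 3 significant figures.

Volume: 6,290 US gal × 3.785 L/gal = 23,808 L.
Chlorine deficit: 5.0 − 1.3 = 3.7 ppm = 3.7 mg/L as Cl₂.
Cl₂ equivalent needed: 3.7 mg/L × 23,808 L = 88,090 mg = 88.09 g.
Product at 90.8% available chlorine: 88.09 / 0.908 = 97.01 g.

97.0 g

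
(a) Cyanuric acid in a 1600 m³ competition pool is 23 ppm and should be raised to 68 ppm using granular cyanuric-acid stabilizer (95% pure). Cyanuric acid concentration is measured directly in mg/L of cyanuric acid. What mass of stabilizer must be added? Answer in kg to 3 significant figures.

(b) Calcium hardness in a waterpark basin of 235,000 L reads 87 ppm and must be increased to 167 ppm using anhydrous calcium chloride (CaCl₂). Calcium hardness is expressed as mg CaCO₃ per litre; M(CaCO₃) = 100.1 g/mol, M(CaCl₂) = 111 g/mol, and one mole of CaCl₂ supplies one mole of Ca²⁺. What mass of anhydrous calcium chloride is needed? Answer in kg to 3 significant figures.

(a) Volume: 1600 m³ = 1,600,000 L.
(a) CYA to add: (68 − 23) = 45 mg/L × 1,600,000 L = 72,000 g cyanuric acid.
(a) At 95% purity: 72,000 / 0.95 = 75,790 g product.

(b) Hardness to add: (167 − 87) = 80 mg/L as CaCO₃ × 235,000 L = 18,800 g as CaCO₃.
(b) Moles of Ca²⁺ (1 mol Ca²⁺ ≡ 1 mol CaCO₃): 18,800 / 100.1 g/mol = 187.8 mol.
(b) Mass of CaCl₂: 187.8 × 111 = 20,850 g.

(a) 75.8 kg; (b) 20.8 kg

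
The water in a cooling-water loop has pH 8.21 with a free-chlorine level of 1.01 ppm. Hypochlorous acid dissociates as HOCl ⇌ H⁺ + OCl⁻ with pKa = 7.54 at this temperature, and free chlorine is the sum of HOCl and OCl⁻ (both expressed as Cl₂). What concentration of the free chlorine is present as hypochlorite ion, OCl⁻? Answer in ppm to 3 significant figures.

[OCl⁻]/[HOCl] = 10^(pH − pKa) = 10^(8.21 − 7.54) = 10^0.67 = 4.677.
Fraction as HOCl = 1 / (1 + 4.677) = 0.1761.
OCl⁻ = (1 − 0.1761) × 1.01 ppm = 0.8321 ppm.

0.832 ppm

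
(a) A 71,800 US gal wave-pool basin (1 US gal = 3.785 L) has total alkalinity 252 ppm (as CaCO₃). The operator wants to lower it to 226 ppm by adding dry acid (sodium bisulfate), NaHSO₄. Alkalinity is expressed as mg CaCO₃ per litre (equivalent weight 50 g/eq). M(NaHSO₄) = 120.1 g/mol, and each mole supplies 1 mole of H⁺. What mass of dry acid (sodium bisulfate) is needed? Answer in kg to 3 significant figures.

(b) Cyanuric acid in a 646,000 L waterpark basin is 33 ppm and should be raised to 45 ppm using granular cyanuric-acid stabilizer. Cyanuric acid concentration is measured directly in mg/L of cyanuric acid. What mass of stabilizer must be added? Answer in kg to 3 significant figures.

(a) 17.0 kg; (b) 7.75 kg

(a) Volume: 71,800 US gal × 3.785 L/gal = 271,763 L.
(a) Alkalinity to neutralize: (252 − 226) = 26 mg/L as CaCO₃ × 271,763 L = 7066 g as CaCO₃.
(a) Equivalents of H⁺ required: 7066 ÷ 50 g/eq = 141.3 eq = 141.3 mol NaHSO₄.
(a) Mass of NaHSO₄: 141.3 × 120.1 = 16,970 g.

(b) CYA to add: (45 − 33) = 12 mg/L × 646,000 L = 7752 g cyanuric acid.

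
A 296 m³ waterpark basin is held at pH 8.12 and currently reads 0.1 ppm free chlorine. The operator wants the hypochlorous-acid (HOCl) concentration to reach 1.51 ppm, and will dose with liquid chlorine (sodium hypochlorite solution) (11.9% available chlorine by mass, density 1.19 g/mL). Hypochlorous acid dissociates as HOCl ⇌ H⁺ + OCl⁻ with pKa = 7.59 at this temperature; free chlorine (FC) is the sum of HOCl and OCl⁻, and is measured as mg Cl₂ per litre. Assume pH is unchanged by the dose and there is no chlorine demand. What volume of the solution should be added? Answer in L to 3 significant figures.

13.6 L

Volume: 296 m³ = 296,000 L.
[OCl⁻]/[HOCl] = 10^(pH − pKa) = 10^(8.12 − 7.59) = 3.388; fraction as HOCl = 1/(1 + 3.388) = 0.2279.
Free chlorine required for 1.51 ppm HOCl: 1.51 / 0.2279 = 6.627 ppm.
FC to add: 6.627 − 0.1 = 6.527 mg/L as Cl₂.
Cl₂ equivalent: 6.527 mg/L × 296,000 L = 1932 g.
Product at 11.9% available Cl: 1932 / 0.119 = 16,230 g.
Volume: 16,230 g ÷ 1.19 g/mL = 13,640 mL.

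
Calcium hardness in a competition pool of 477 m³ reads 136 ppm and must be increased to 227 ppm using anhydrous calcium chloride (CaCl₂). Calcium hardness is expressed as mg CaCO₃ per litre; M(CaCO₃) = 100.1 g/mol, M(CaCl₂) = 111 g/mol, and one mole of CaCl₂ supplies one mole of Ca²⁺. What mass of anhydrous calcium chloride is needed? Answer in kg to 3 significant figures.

48.1 kg

Volume: 477 m³ = 477,000 L.
Hardness to add: (227 − 136) = 91 mg/L as CaCO₃ × 477,000 L = 43,410 g as CaCO₃.
Moles of Ca²⁺ (1 mol Ca²⁺ ≡ 1 mol CaCO₃): 43,410 / 100.1 g/mol = 433.6 mol.
Mass of CaCl₂: 433.6 × 111 = 48,130 g.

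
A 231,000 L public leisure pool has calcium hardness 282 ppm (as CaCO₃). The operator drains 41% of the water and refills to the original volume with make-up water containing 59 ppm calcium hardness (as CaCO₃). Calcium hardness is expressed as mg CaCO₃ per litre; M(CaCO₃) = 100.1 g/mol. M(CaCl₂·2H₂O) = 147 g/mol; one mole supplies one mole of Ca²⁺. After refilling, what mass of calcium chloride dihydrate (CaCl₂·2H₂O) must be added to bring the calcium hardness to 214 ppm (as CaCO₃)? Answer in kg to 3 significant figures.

7.95 kg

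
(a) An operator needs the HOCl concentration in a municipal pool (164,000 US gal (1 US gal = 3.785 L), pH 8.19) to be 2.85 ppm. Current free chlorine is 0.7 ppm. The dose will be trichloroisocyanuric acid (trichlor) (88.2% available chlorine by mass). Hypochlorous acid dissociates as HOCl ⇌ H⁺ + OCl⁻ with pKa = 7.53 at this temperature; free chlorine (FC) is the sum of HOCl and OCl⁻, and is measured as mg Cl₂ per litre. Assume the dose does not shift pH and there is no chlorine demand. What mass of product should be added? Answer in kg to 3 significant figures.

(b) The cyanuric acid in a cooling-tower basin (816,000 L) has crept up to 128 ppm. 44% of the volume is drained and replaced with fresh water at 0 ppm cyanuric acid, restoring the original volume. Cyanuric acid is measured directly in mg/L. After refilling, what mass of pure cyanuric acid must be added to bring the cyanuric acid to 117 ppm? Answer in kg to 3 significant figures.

(a) Volume: 164,000 US gal × 3.785 L/gal = 620,740 L.
(a) [OCl⁻]/[HOCl] = 10^(pH − pKa) = 10^(8.19 − 7.53) = 4.571; fraction as HOCl = 1/(1 + 4.571) = 0.1795.
(a) Free chlorine required for 2.85 ppm HOCl: 2.85 / 0.1795 = 15.88 ppm.
(a) FC to add: 15.88 − 0.7 = 15.18 mg/L as Cl₂.
(a) Cl₂ equivalent: 15.18 mg/L × 620,740 L = 9421 g.
(a) Product at 88.2% available Cl: 9421 / 0.882 = 10,680 g.

(b) After draining 44% and refilling: 128 × 0.56 + 0 × 0.44 = 71.68 ppm.
(b) Deficit to target: 117 − 71.68 = 45.32 mg/L.
(b) Mass: 45.32 mg/L × 816,000 L = 36,980 g cyanuric acid.

(a) 10.7 kg; (b) 37.0 kg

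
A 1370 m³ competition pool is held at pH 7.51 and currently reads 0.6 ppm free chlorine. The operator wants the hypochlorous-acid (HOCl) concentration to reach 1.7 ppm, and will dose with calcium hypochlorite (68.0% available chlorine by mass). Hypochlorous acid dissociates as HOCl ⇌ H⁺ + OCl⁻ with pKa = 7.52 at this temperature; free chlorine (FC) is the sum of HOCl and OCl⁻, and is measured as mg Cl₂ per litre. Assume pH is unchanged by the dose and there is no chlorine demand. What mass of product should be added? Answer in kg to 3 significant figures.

Volume: 1370 m³ = 1,370,000 L.
[OCl⁻]/[HOCl] = 10^(pH − pKa) = 10^(7.51 − 7.52) = 0.9772; fraction as HOCl = 1/(1 + 0.9772) = 0.5058.
Free chlorine required for 1.7 ppm HOCl: 1.7 / 0.5058 = 3.361 ppm.
FC to add: 3.361 − 0.6 = 2.761 mg/L as Cl₂.
Cl₂ equivalent: 2.761 mg/L × 1,370,000 L = 3783 g.
Product at 68.0% available Cl: 3783 / 0.68 = 5563 g.

5.56 kg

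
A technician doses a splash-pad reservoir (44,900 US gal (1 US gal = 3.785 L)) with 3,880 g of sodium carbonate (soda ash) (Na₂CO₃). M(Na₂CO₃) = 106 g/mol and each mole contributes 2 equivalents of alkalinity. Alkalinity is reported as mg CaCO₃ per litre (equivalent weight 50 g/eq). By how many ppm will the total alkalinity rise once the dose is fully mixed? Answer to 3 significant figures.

Volume: 44,900 US gal × 3.785 L/gal = 169,946 L.
Moles of Na₂CO₃: 3,880 g ÷ 106 g/mol = 36.6 mol → 73.21 eq of alkalinity.
As CaCO₃: 73.21 eq × 50 g/eq = 3660 g.
Rise: 3660 g / 169,946 L × 1000 = 21.54 mg/L.

21.5 ppm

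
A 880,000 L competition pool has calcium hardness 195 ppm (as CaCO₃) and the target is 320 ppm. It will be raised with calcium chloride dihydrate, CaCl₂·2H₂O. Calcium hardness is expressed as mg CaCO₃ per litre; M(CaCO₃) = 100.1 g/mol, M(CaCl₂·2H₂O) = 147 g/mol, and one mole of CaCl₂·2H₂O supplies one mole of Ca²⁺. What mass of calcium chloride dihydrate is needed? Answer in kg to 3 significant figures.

162 kg

Hardness to add: (320 − 195) = 125 mg/L as CaCO₃ × 880,000 L = 110,000 g as CaCO₃.
Moles of Ca²⁺ (1 mol Ca²⁺ ≡ 1 mol CaCO₃): 110,000 / 100.1 g/mol = 1099 mol.
Mass of CaCl₂·2H₂O: 1099 × 147 = 161,500 g.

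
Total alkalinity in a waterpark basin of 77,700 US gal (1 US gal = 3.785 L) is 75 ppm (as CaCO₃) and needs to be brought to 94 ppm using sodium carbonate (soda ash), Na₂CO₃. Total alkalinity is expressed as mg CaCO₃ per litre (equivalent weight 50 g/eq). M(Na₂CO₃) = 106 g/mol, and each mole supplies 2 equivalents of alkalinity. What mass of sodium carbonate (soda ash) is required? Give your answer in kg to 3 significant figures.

5.92 kg

Volume: 77,700 US gal × 3.785 L/gal = 294,094 L.
Alkalinity to add: (94 − 75) = 19 mg/L as CaCO₃ × 294,094 L = 5588 g as CaCO₃.
Equivalents: 5588 g ÷ 50 g/eq = 111.8 eq.
Each mole of Na₂CO₃ supplies 2 eq, so 111.8 / 2 = 55.88 mol.
Mass: 55.88 mol × 106 g/mol = 5923 g.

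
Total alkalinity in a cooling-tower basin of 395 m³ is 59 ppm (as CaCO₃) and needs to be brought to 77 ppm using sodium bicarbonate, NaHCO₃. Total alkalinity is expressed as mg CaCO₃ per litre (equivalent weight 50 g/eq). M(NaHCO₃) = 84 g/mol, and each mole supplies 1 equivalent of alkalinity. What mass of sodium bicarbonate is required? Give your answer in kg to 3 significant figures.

Volume: 395 m³ = 395,000 L.
Alkalinity to add: (77 − 59) = 18 mg/L as CaCO₃ × 395,000 L = 7110 g as CaCO₃.
Equivalents: 7110 g ÷ 50 g/eq = 142.2 eq.
NaHCO₃ supplies 1 eq per mole → 142.2 mol.
Mass: 142.2 mol × 84 g/mol = 11,940 g.

11.9 kg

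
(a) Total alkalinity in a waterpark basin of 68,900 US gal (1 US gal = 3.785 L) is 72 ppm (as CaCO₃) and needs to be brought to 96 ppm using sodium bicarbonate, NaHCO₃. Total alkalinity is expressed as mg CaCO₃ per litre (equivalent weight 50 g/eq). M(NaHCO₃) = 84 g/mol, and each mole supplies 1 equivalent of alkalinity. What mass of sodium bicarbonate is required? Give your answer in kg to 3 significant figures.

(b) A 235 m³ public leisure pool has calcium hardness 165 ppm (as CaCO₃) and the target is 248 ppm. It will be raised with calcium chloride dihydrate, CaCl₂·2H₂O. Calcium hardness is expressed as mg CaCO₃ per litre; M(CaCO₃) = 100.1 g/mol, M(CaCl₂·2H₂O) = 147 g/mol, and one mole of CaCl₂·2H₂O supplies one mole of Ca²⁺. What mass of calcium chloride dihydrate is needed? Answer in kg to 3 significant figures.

(a) Volume: 68,900 US gal × 3.785 L/gal = 260,786 L.
(a) Alkalinity to add: (96 − 72) = 24 mg/L as CaCO₃ × 260,786 L = 6259 g as CaCO₃.
(a) Equivalents: 6259 g ÷ 50 g/eq = 125.2 eq.
(a) NaHCO₃ supplies 1 eq per mole → 125.2 mol.
(a) Mass: 125.2 mol × 84 g/mol = 10,510 g.

(b) Volume: 235 m³ = 235,000 L.
(b) Hardness to add: (248 − 165) = 83 mg/L as CaCO₃ × 235,000 L = 19,500 g as CaCO₃.
(b) Moles of Ca²⁺ (1 mol Ca²⁺ ≡ 1 mol CaCO₃): 19,500 / 100.1 g/mol = 194.9 mol.
(b) Mass of CaCl₂·2H₂O: 194.9 × 147 = 28,640 g.

(a) 10.5 kg; (b) 28.6 kg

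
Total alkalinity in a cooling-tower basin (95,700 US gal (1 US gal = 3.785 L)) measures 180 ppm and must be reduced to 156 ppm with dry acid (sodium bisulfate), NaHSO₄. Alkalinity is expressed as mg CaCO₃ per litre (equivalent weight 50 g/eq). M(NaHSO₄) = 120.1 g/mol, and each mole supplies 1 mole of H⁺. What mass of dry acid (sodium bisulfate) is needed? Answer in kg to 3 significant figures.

Volume: 95,700 US gal × 3.785 L/gal = 362,224 L.
Alkalinity to neutralize: (180 − 156) = 24 mg/L as CaCO₃ × 362,224 L = 8693 g as CaCO₃.
Equivalents of H⁺ required: 8693 ÷ 50 g/eq = 173.9 eq = 173.9 mol NaHSO₄.
Mass of NaHSO₄: 173.9 × 120.1 = 20,880 g.

20.9 kg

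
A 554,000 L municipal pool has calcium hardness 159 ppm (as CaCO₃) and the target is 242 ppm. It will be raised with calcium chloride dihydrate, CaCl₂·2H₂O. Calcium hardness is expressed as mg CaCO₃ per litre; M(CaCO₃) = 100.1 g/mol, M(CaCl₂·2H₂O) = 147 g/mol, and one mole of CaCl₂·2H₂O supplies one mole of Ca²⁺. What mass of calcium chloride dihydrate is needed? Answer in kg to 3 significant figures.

Hardness to add: (242 − 159) = 83 mg/L as CaCO₃ × 554,000 L = 45,980 g as CaCO₃.
Moles of Ca²⁺ (1 mol Ca²⁺ ≡ 1 mol CaCO₃): 45,980 / 100.1 g/mol = 459.4 mol.
Mass of CaCl₂·2H₂O: 459.4 × 147 = 67,530 g.

67.5 kg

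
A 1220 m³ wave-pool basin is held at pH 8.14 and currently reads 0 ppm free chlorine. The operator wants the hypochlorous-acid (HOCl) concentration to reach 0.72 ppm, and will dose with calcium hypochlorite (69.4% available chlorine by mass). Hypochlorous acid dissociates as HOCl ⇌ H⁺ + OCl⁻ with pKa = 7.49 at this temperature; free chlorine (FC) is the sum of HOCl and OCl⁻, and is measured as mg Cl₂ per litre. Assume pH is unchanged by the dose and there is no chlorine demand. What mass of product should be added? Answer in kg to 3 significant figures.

Volume: 1220 m³ = 1,220,000 L.
[OCl⁻]/[HOCl] = 10^(pH − pKa) = 10^(8.14 − 7.49) = 4.467; fraction as HOCl = 1/(1 + 4.467) = 0.1829.
Free chlorine required for 0.72 ppm HOCl: 0.72 / 0.1829 = 3.936 ppm.
FC to add: 3.936 − 0 = 3.936 mg/L as Cl₂.
Cl₂ equivalent: 3.936 mg/L × 1,220,000 L = 4802 g.
Product at 69.4% available Cl: 4802 / 0.694 = 6919 g.

6.92 kg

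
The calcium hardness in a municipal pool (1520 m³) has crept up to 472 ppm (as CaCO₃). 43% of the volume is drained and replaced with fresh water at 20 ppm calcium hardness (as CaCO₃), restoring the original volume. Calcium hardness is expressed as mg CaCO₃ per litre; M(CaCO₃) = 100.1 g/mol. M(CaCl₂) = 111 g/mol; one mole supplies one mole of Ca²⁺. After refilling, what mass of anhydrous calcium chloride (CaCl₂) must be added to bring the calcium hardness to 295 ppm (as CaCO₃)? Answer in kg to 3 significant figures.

29.3 kg

Volume: 1520 m³ = 1,520,000 L.
After draining 43% and refilling: 472 × 0.57 + 20 × 0.43 = 277.64 ppm.
Deficit to target: 295 − 277.64 = 17.36 mg/L.
As CaCO₃: 17.36 mg/L × 1,520,000 L = 26,390 g; ÷ 100.1 = 263.6 mol Ca²⁺.
Mass: 263.6 × 111 = 29,260 g.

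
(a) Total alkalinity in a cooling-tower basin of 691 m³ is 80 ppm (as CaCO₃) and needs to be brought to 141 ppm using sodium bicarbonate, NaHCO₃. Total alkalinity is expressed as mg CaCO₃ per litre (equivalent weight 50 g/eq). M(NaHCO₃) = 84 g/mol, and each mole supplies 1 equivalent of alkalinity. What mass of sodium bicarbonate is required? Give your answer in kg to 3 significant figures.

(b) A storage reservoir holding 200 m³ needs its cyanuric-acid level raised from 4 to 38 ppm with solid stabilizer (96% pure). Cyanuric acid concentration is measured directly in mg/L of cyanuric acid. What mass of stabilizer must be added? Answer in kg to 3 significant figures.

(a) 70.8 kg; (b) 7.08 kg

(a) Volume: 691 m³ = 691,000 L.
(a) Alkalinity to add: (141 − 80) = 61 mg/L as CaCO₃ × 691,000 L = 42,150 g as CaCO₃.
(a) Equivalents: 42,150 g ÷ 50 g/eq = 843 eq.
(a) NaHCO₃ supplies 1 eq per mole → 843 mol.
(a) Mass: 843 mol × 84 g/mol = 70,810 g.

(b) Volume: 200 m³ = 200,000 L.
(b) CYA to add: (38 − 4) = 34 mg/L × 200,000 L = 6800 g cyanuric acid.
(b) At 96% purity: 6800 / 0.96 = 7083 g product.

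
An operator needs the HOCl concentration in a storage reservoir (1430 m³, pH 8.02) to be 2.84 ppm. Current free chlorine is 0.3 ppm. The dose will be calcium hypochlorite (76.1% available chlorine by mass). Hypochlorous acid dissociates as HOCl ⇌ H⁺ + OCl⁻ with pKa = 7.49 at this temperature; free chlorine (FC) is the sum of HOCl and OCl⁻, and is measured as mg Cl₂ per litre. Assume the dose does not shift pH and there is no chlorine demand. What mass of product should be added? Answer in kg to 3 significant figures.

22.9 kg

Volume: 1430 m³ = 1,430,000 L.
[OCl⁻]/[HOCl] = 10^(pH − pKa) = 10^(8.02 − 7.49) = 3.388; fraction as HOCl = 1/(1 + 3.388) = 0.2279.
Free chlorine required for 2.84 ppm HOCl: 2.84 / 0.2279 = 12.46 ppm.
FC to add: 12.46 − 0.3 = 12.16 mg/L as Cl₂.
Cl₂ equivalent: 12.16 mg/L × 1,430,000 L = 17,390 g.
Product at 76.1% available Cl: 17,390 / 0.761 = 22,860 g.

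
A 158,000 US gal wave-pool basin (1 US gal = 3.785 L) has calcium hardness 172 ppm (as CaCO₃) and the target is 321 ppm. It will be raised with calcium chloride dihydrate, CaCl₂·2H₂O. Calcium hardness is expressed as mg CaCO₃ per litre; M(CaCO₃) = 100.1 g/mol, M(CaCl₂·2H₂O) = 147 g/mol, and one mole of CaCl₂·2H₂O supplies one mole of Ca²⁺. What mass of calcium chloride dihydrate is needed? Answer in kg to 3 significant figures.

Volume: 158,000 US gal × 3.785 L/gal = 598,030 L.
Hardness to add: (321 − 172) = 149 mg/L as CaCO₃ × 598,030 L = 89,110 g as CaCO₃.
Moles of Ca²⁺ (1 mol Ca²⁺ ≡ 1 mol CaCO₃): 89,110 / 100.1 g/mol = 890.2 mol.
Mass of CaCl₂·2H₂O: 890.2 × 147 = 130,900 g.

131 kg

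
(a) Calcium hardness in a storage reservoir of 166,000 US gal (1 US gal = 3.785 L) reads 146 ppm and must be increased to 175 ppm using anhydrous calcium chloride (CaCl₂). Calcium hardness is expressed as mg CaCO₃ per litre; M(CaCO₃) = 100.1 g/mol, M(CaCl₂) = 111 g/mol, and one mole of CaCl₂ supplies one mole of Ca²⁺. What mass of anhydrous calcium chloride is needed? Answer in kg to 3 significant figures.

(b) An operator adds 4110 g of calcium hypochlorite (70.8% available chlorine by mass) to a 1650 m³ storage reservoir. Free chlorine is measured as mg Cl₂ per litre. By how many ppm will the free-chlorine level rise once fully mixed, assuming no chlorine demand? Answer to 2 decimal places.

(a) Volume: 166,000 US gal × 3.785 L/gal = 628,310 L.
(a) Hardness to add: (175 − 146) = 29 mg/L as CaCO₃ × 628,310 L = 18,220 g as CaCO₃.
(a) Moles of Ca²⁺ (1 mol Ca²⁺ ≡ 1 mol CaCO₃): 18,220 / 100.1 g/mol = 182 mol.
(a) Mass of CaCl₂: 182 × 111 = 20,210 g.

(b) Volume: 1650 m³ = 1,650,000 L.
(b) Available chlorine delivered: 4110 g × 0.708 = 2910 g as Cl₂.
(b) Concentration rise: 2910 g / 1,650,000 L = 1.764 mg/L = 1.76 ppm.

(a) 20.2 kg; (b) 1.76 ppm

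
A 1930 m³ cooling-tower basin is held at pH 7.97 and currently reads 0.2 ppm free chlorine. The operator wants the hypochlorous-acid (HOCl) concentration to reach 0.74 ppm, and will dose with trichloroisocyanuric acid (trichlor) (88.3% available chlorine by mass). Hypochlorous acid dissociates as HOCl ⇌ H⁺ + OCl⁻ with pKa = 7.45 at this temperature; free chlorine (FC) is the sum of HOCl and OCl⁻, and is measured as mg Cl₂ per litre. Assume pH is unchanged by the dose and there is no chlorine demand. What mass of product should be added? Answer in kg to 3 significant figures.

6.54 kg

Volume: 1930 m³ = 1,930,000 L.
[OCl⁻]/[HOCl] = 10^(pH − pKa) = 10^(7.97 − 7.45) = 3.311; fraction as HOCl = 1/(1 + 3.311) = 0.2319.
Free chlorine required for 0.74 ppm HOCl: 0.74 / 0.2319 = 3.19 ppm.
FC to add: 3.19 − 0.2 = 2.99 mg/L as Cl₂.
Cl₂ equivalent: 2.99 mg/L × 1,930,000 L = 5771 g.
Product at 88.3% available Cl: 5771 / 0.883 = 6536 g.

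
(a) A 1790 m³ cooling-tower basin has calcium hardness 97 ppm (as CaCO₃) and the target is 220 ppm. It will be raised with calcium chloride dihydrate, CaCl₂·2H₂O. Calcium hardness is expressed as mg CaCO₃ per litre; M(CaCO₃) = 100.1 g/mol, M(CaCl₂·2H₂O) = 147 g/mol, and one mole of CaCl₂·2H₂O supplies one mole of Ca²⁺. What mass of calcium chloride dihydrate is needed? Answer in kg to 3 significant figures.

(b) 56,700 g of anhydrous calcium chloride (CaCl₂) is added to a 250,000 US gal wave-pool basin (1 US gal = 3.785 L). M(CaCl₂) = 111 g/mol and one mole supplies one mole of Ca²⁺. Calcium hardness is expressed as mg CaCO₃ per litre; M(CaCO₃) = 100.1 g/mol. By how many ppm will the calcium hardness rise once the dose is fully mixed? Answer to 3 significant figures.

(a) 323 kg; (b) 54.0 ppm

(a) Volume: 1790 m³ = 1,790,000 L.
(a) Hardness to add: (220 − 97) = 123 mg/L as CaCO₃ × 1,790,000 L = 220,200 g as CaCO₃.
(a) Moles of Ca²⁺ (1 mol Ca²⁺ ≡ 1 mol CaCO₃): 220,200 / 100.1 g/mol = 2200 mol.
(a) Mass of CaCl₂·2H₂O: 2200 × 147 = 323,300 g.

(b) Volume: 250,000 US gal × 3.785 L/gal = 946,250 L.
(b) Moles of Ca²⁺: 56,700 g ÷ 111 g/mol = 510.8 mol.
(b) As CaCO₃: 510.8 mol × 100.1 g/mol = 51,130 g.
(b) Rise: 51,130 g / 946,250 L × 1000 = 54.04 mg/L.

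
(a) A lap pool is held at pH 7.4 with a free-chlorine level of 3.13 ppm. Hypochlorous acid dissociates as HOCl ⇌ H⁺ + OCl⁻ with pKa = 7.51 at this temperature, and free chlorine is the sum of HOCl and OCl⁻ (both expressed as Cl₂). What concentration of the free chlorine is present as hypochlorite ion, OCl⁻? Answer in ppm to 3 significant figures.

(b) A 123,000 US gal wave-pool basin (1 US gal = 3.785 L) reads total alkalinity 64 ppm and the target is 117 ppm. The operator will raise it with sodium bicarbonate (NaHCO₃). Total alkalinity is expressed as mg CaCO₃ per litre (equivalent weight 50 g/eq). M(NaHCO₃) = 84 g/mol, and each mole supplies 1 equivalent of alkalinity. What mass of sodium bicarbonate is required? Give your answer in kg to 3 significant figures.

(a) 1.37 ppm; (b) 41.5 kg

(a) [OCl⁻]/[HOCl] = 10^(pH − pKa) = 10^(7.4 − 7.51) = 10^-0.11 = 0.7762.
(a) Fraction as HOCl = 1 / (1 + 0.7762) = 0.563.
(a) OCl⁻ = (1 − 0.563) × 3.13 ppm = 1.368 ppm.

(b) Volume: 123,000 US gal × 3.785 L/gal = 465,555 L.
(b) Alkalinity to add: (117 − 64) = 53 mg/L as CaCO₃ × 465,555 L = 24,670 g as CaCO₃.
(b) Equivalents: 24,670 g ÷ 50 g/eq = 493.5 eq.
(b) NaHCO₃ supplies 1 eq per mole → 493.5 mol.
(b) Mass: 493.5 mol × 84 g/mol = 41,450 g.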